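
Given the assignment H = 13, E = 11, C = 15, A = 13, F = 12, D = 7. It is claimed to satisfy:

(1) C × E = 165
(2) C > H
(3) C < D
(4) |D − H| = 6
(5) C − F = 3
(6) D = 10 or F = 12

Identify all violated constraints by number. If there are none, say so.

Violated: 3.

(1) C × E = 15 × 11 = 165 — holds.
(2) C = 15, H = 13; 15 > 13 — holds.
(3) C = 15, D = 7; 15 ≥ 7 (want <) — does not hold.
(4) |7 − 13| = 6 — holds.
(5) C − F = 15 − 12 = 3 — holds.
(6) D = 7 ≠ 10, but F = 12 = 12 (second disjunct) — holds.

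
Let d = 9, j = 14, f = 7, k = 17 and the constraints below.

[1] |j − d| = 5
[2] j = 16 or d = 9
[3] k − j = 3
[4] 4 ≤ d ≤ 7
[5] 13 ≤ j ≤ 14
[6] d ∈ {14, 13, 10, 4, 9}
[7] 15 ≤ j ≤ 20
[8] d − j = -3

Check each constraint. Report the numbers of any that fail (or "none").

[1] |14 − 9| = 5  ✔
[2] j = 14 ≠ 16, but d = 9 = 9 (second disjunct)  ✔
[3] k − j = 17 − 14 = 3  ✔
[4] d = 9 is outside [4, 7]  ✘
[5] j = 14 lies in [13, 14]  ✔
[6] d = 9 is in {14, 13, 10, 4, 9}  ✔
[7] j = 14 is outside [15, 20]  ✘
[8] d − j = 9 − 14 = -5, not -3  ✘

The assignment fails constraints 4, 7, and 8.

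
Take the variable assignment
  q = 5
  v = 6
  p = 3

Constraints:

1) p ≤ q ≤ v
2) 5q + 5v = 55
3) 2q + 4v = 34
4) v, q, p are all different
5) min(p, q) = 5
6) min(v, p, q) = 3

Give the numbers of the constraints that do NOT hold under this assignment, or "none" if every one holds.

1) values 3 ≤ 5 ≤ 6  ✔
2) 5q + 5v = 5(5) + 5(6) = 55  ✔
3) 2q + 4v = 2(5) + 4(6) = 34  ✔
4) values 6, 5, 3 are pairwise distinct  ✔
5) min(3, 5) = 3, not 5  ✘
6) min(6, 3, 5) = 3  ✔

Violated: 5.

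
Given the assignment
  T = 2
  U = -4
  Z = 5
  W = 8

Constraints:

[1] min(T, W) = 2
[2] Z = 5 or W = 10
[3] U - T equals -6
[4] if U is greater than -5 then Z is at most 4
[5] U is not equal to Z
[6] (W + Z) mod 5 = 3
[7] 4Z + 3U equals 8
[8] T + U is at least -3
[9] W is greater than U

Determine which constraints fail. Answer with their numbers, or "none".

No — constraint 4 is not satisfied.

[1] min(2, 8) = 2  true
[2] Z = 5 = 5 (first disjunct)  true
[3] U - T = -4 - 2 = -6  true
[4] U = -4 > -5, so we need Z ≤ 4; but Z = 5 > 4  false
[5] U = -4, Z = 5; distinct  true
[6] W + Z = 13; 13 mod 5 = 3  true
[7] 4Z + 3U = 4(5) + 3(-4) = 8  true
[8] T + U = 2 + (-4) = -2; -2 ≥ -3  true
[9] W = 8, U = -4; 8 > -4  true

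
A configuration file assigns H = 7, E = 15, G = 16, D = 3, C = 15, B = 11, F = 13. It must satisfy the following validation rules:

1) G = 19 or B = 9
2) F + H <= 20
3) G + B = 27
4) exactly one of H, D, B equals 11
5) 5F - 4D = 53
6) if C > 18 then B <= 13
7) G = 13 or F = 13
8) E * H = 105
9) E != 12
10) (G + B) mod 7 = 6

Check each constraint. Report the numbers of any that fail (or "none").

Constraint 1 is violated.

1) G = 16 ≠ 19 and B = 11 ≠ 9; both disjuncts false — violated.
2) F + H = 13 + 7 = 20; 20 ≤ 20 — satisfied.
3) G + B = 16 + 11 = 27 — satisfied.
4) H=7, D=3, B=11; 1 of them equals 11 — satisfied.
5) 5F - 4D = 5(13) - 4(3) = 53 — satisfied.
6) C = 15, not > 18; antecedent false, conditional vacuously true — satisfied.
7) G = 16 ≠ 13, but F = 13 = 13 (second disjunct) — satisfied.
8) E * H = 15 * 7 = 105 — satisfied.
9) E = 15, and 15 ≠ 12 — satisfied.
10) G + B = 27; 27 mod 7 = 6 — satisfied.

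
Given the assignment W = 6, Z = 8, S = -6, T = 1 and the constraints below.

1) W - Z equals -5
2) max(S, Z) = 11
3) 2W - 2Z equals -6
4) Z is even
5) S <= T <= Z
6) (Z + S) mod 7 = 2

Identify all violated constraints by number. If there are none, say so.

1) W - Z = 6 - 8 = -2, not -5 — fails.
2) max(-6, 8) = 8, not 11 — fails.
3) 2W - 2Z = 2(6) - 2(8) = -4, not -6 — fails.
4) Z = 8 is even — holds.
5) values -6 <= 1 <= 8 — holds.
6) Z + S = 2; 2 mod 7 = 2 — holds.

The assignment fails constraints 1, 2, and 3.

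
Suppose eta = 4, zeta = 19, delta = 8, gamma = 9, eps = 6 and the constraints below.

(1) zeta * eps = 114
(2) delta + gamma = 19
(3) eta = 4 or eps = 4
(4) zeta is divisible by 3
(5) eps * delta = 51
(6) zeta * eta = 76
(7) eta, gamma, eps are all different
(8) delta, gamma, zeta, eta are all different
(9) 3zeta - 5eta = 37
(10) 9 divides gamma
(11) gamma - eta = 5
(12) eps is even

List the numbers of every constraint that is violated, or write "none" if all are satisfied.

(1) zeta * eps = 19 * 6 = 114 — satisfied.
(2) delta + gamma = 8 + 9 = 17, not 19 — violated.
(3) eta = 4 = 4 (first disjunct) — satisfied.
(4) 19 = 3*6 + 1, so 3 does not divide 19 — violated.
(5) eps * delta = 6 * 8 = 48, not 51 — violated.
(6) zeta * eta = 19 * 4 = 76 — satisfied.
(7) values 4, 9, 6 are pairwise distinct — satisfied.
(8) values 8, 9, 19, 4 are pairwise distinct — satisfied.
(9) 3zeta - 5eta = 3(19) - 5(4) = 37 — satisfied.
(10) 9 / 9 = 1, so 9 divides 9 — satisfied.
(11) gamma - eta = 9 - 4 = 5 — satisfied.
(12) eps = 6 is even — satisfied.

No — constraints 2, 4, and 5 are not satisfied.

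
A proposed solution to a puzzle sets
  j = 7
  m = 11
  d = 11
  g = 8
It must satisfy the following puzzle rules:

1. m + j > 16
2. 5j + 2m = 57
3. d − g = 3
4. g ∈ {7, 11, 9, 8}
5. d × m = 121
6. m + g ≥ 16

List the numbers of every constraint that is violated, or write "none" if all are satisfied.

1. m + j = 11 + 7 = 18; 18 > 16 — holds.
2. 5j + 2m = 5(7) + 2(11) = 57 — holds.
3. d − g = 11 − 8 = 3 — holds.
4. g = 8 is in {7, 11, 9, 8} — holds.
5. d × m = 11 × 11 = 121 — holds.
6. m + g = 11 + 8 = 19; 19 ≥ 16 — holds.

All constraints are satisfied.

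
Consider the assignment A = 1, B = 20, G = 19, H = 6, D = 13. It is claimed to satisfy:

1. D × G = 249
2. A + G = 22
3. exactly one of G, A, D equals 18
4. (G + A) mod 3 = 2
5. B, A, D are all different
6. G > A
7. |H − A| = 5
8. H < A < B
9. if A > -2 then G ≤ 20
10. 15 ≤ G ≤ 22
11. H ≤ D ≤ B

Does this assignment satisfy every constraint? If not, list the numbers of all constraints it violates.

1. D × G = 13 × 19 = 247, not 249 — violated.
2. A + G = 1 + 19 = 20, not 22 — violated.
3. G=19, A=1, D=13; 0 of them equal 18, not exactly one — violated.
4. G + A = 20; 20 mod 3 = 2 — satisfied.
5. values 20, 1, 13 are pairwise distinct — satisfied.
6. G = 19, A = 1; 19 > 1 — satisfied.
7. |6 − 1| = 5 — satisfied.
8. values 6, 1, 20; H = 6 is not < A = 1 — violated.
9. A = 1 > -2, so we need G ≤ 20; G = 19 ≤ 20 — satisfied.
10. G = 19 lies in [15, 22] — satisfied.
11. values 6 ≤ 13 ≤ 20 — satisfied.

Violated: 1, 2, 3, 8.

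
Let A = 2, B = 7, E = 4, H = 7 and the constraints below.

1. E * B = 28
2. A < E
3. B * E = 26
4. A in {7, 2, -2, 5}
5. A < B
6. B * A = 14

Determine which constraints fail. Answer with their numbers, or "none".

1. E * B = 4 * 7 = 28  ✔
2. A = 2, E = 4; 2 < 4  ✔
3. B * E = 7 * 4 = 28, not 26  ✘
4. A = 2 is in {7, 2, -2, 5}  ✔
5. A = 2, B = 7; 2 < 7  ✔
6. B * A = 7 * 2 = 14  ✔

Constraint 3 is violated.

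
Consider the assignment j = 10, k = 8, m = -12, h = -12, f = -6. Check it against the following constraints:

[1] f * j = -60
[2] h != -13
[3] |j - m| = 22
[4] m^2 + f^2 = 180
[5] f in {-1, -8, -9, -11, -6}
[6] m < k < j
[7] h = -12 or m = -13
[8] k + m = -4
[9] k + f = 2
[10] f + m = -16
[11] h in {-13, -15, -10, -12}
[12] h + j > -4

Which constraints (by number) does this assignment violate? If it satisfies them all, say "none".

Constraint 10 does not hold.

[1] f * j = -6 * 10 = -60 — holds.
[2] h = -12, and -12 ≠ -13 — holds.
[3] |10 - (-12)| = 22 — holds.
[4] m^2 + f^2 = (-12)^2 + (-6)^2 = 144 + 36 = 180 — holds.
[5] f = -6 is in {-1, -8, -9, -11, -6} — holds.
[6] values -12 < 8 < 10 — holds.
[7] h = -12 = -12 (first disjunct) — holds.
[8] k + m = 8 + (-12) = -4 — holds.
[9] k + f = 8 + (-6) = 2 — holds.
[10] f + m = -6 + (-12) = -18, not -16 — does not hold.
[11] h = -12 is in {-13, -15, -10, -12} — holds.
[12] h + j = -12 + 10 = -2; -2 > -4 — holds.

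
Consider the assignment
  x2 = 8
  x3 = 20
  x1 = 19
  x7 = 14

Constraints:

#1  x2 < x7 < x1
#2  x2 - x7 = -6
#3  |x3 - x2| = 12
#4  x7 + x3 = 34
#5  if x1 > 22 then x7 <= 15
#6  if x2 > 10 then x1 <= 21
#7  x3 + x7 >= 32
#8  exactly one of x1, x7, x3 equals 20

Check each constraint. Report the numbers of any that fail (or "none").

Yes — all constraints hold.

#1 values 8 < 14 < 19  OK
#2 x2 - x7 = 8 - 14 = -6  OK
#3 |20 - 8| = 12  OK
#4 x7 + x3 = 14 + 20 = 34  OK
#5 x1 = 19, not > 22; antecedent false, conditional vacuously true  OK
#6 x2 = 8, not > 10; antecedent false, conditional vacuously true  OK
#7 x3 + x7 = 20 + 14 = 34; 34 ≥ 32  OK
#8 x1=19, x7=14, x3=20; 1 of them equals 20  OK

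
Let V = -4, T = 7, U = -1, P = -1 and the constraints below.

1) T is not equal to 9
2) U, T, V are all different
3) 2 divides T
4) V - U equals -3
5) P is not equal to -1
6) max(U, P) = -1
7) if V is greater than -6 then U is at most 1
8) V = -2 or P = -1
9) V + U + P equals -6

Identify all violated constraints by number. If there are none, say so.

No — constraints 3 and 5 are not satisfied.

1) T = 7, and 7 ≠ 9 — OK.
2) values -1, 7, -4 are pairwise distinct — OK.
3) 7 = 2*3 + 1, so 2 does not divide 7 — violated.
4) V - U = -4 - (-1) = -3 — OK.
5) P = -1, but -1 is required to differ — violated.
6) max(-1, -1) = -1 — OK.
7) V = -4 > -6, so we need U ≤ 1; U = -1 ≤ 1 — OK.
8) V = -4 ≠ -2, but P = -1 = -1 (second disjunct) — OK.
9) V + U + P = -4 + (-1) + (-1) = -6 — OK.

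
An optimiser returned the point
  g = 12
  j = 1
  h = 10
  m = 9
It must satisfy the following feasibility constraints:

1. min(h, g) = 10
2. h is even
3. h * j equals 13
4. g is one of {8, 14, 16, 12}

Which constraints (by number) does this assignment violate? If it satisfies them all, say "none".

1. min(10, 12) = 10  yes
2. h = 10 is even  yes
3. h * j = 10 * 1 = 10, not 13  no
4. g = 12 is in {8, 14, 16, 12}  yes

No — constraint 3 is not satisfied.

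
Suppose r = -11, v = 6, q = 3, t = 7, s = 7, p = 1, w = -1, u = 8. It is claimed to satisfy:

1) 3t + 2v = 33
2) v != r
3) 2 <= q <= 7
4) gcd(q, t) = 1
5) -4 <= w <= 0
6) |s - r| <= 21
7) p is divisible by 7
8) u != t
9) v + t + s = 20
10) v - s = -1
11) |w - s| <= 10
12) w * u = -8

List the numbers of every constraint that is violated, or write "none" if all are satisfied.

Constraint 7 does not hold.

1) 3t + 2v = 3(7) + 2(6) = 33  ✓
2) v = 6, r = -11; distinct  ✓
3) q = 3 lies in [2, 7]  ✓
4) gcd(3, 7) = 1  ✓
5) w = -1 lies in [-4, 0]  ✓
6) |7 - (-11)| = 18; 18 ≤ 21  ✓
7) 1 = 7*0 + 1, so 7 does not divide 1  ✗
8) u = 8, t = 7; distinct  ✓
9) v + t + s = 6 + 7 + 7 = 20  ✓
10) v - s = 6 - 7 = -1  ✓
11) |-1 - 7| = 8; 8 ≤ 10  ✓
12) w * u = -1 * 8 = -8  ✓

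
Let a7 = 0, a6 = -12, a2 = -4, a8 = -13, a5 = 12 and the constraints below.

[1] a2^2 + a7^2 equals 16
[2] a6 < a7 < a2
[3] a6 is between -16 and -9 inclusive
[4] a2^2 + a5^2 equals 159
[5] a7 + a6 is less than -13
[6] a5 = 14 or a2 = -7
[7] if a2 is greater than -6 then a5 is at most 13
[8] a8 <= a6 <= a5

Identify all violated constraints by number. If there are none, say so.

[1] a2^2 + a7^2 = (-4)^2 + 0^2 = 16 + 0 = 16 — OK.
[2] values -12, 0, -4; a7 = 0 is not < a2 = -4 — violated.
[3] a6 = -12 lies in [-16, -9] — OK.
[4] a2^2 + a5^2 = (-4)^2 + 12^2 = 16 + 144 = 160, not 159 — violated.
[5] a7 + a6 = 0 + (-12) = -12; -12 ≥ -13, bound -13 not met — violated.
[6] a5 = 12 ≠ 14 and a2 = -4 ≠ -7; both disjuncts false — violated.
[7] a2 = -4 > -6, so we need a5 ≤ 13; a5 = 12 ≤ 13 — OK.
[8] values -13 <= -12 <= 12 — OK.

No — constraints 2, 4, 5, 6 are not satisfied.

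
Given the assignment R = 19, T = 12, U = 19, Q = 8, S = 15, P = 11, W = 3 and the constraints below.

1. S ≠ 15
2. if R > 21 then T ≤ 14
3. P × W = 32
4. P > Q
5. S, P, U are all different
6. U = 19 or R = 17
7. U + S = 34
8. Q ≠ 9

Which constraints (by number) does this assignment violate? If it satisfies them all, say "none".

1. S = 15, but 15 is required to differ — does not hold.
2. R = 19, not > 21; antecedent false, conditional vacuously true — holds.
3. P × W = 11 × 3 = 33, not 32 — does not hold.
4. P = 11, Q = 8; 11 > 8 — holds.
5. values 15, 11, 19 are pairwise distinct — holds.
6. U = 19 = 19 (first disjunct) — holds.
7. U + S = 19 + 15 = 34 — holds.
8. Q = 8, and 8 ≠ 9 — holds.

Violated: 1, 3.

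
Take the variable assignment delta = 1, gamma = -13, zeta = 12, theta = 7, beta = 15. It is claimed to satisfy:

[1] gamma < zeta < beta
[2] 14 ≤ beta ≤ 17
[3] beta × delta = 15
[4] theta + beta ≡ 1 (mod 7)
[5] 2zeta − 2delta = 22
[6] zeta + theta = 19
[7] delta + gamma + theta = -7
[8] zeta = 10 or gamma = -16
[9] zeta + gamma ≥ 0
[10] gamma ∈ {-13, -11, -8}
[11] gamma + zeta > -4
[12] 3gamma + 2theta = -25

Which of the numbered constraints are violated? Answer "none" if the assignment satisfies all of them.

Constraints 7, 8, and 9 do not hold.

[1] values -13 < 12 < 15 — holds.
[2] beta = 15 lies in [14, 17] — holds.
[3] beta × delta = 15 × 1 = 15 — holds.
[4] theta + beta = 22; 22 mod 7 = 1 — holds.
[5] 2zeta − 2delta = 2(12) − 2(1) = 22 — holds.
[6] zeta + theta = 12 + 7 = 19 — holds.
[7] delta + gamma + theta = 1 + (-13) + 7 = -5, not -7 — does not hold.
[8] zeta = 12 ≠ 10 and gamma = -13 ≠ -16; both disjuncts false — does not hold.
[9] zeta + gamma = 12 + (-13) = -1; -1 < 0, bound 0 not met — does not hold.
[10] gamma = -13 is in {-13, -11, -8} — holds.
[11] gamma + zeta = -13 + 12 = -1; -1 > -4 — holds.
[12] 3gamma + 2theta = 3(-13) + 2(7) = -25 — holds.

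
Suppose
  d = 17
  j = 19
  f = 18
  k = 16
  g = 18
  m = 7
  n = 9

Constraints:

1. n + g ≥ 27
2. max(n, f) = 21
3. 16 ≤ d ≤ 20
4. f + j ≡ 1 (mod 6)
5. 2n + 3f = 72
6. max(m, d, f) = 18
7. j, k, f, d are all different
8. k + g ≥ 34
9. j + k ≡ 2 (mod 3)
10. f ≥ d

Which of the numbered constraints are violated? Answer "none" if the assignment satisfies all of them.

Constraint 2 does not hold.

1. n + g = 9 + 18 = 27; 27 ≥ 27 — holds.
2. max(9, 18) = 18, not 21 — fails.
3. d = 17 lies in [16, 20] — holds.
4. f + j = 37; 37 mod 6 = 1 — holds.
5. 2n + 3f = 2(9) + 3(18) = 72 — holds.
6. max(7, 17, 18) = 18 — holds.
7. values 19, 16, 18, 17 are pairwise distinct — holds.
8. k + g = 16 + 18 = 34; 34 ≥ 34 — holds.
9. j + k = 35; 35 mod 3 = 2 — holds.
10. f = 18, d = 17; 18 ≥ 17 — holds.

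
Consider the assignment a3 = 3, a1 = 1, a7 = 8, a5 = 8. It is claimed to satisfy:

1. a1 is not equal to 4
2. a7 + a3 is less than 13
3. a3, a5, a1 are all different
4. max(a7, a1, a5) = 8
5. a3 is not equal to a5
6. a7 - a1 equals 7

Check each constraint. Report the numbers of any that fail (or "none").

1. a1 = 1, and 1 ≠ 4 — OK.
2. a7 + a3 = 8 + 3 = 11; 11 < 13 — OK.
3. values 3, 8, 1 are pairwise distinct — OK.
4. max(8, 1, 8) = 8 — OK.
5. a3 = 3, a5 = 8; distinct — OK.
6. a7 - a1 = 8 - 1 = 7 — OK.

All constraints are satisfied.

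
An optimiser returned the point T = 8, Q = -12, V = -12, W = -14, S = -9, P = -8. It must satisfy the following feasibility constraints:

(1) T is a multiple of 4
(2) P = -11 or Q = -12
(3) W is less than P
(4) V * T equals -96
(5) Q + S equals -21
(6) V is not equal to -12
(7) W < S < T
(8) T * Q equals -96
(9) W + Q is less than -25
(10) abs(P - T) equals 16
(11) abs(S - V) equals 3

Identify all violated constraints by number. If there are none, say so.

(1) 8 / 4 = 2, so 4 divides 8 — OK.
(2) P = -8 ≠ -11, but Q = -12 = -12 (second disjunct) — OK.
(3) W = -14, P = -8; -14 < -8 — OK.
(4) V * T = -12 * 8 = -96 — OK.
(5) Q + S = -12 + (-9) = -21 — OK.
(6) V = -12, but -12 is required to differ — violated.
(7) values -14 < -9 < 8 — OK.
(8) T * Q = 8 * (-12) = -96 — OK.
(9) W + Q = -14 + (-12) = -26; -26 < -25 — OK.
(10) abs(-8 - 8) = 16 — OK.
(11) abs(-9 - (-12)) = 3 — OK.

No — constraint 6 is not satisfied.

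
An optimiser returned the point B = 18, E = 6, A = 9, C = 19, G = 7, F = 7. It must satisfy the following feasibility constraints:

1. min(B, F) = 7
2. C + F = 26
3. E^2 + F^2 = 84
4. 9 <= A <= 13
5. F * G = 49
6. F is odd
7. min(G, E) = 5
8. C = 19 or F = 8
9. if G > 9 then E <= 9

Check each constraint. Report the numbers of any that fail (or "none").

Constraints 3 and 7 are violated.

1. min(18, 7) = 7  true
2. C + F = 19 + 7 = 26  true
3. E^2 + F^2 = 6^2 + 7^2 = 36 + 49 = 85, not 84  false
4. A = 9 lies in [9, 13]  true
5. F * G = 7 * 7 = 49  true
6. F = 7 is odd  true
7. min(7, 6) = 6, not 5  false
8. C = 19 = 19 (first disjunct)  true
9. G = 7, not > 9; antecedent false, conditional vacuously true  true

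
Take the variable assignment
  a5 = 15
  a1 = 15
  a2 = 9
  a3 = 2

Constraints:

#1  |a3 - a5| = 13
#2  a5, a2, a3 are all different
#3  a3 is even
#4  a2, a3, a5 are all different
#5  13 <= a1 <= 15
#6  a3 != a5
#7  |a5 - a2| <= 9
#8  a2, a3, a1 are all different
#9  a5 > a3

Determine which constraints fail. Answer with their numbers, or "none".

#1 |2 - 15| = 13  ✓
#2 values 15, 9, 2 are pairwise distinct  ✓
#3 a3 = 2 is even  ✓
#4 values 9, 2, 15 are pairwise distinct  ✓
#5 a1 = 15 lies in [13, 15]  ✓
#6 a3 = 2, a5 = 15; distinct  ✓
#7 |15 - 9| = 6; 6 ≤ 9  ✓
#8 values 9, 2, 15 are pairwise distinct  ✓
#9 a5 = 15, a3 = 2; 15 > 2  ✓

No violations.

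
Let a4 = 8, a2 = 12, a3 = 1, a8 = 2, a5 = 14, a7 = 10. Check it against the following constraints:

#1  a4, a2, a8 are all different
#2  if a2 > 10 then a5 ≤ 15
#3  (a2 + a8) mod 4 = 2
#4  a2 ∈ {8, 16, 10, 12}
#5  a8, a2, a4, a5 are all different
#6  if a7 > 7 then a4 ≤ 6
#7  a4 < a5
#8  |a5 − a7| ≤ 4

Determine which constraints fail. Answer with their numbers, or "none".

#1 values 8, 12, 2 are pairwise distinct  ✔
#2 a2 = 12 > 10, so we need a5 ≤ 15; a5 = 14 ≤ 15  ✔
#3 a2 + a8 = 14; 14 mod 4 = 2  ✔
#4 a2 = 12 is in {8, 16, 10, 12}  ✔
#5 values 2, 12, 8, 14 are pairwise distinct  ✔
#6 a7 = 10 > 7, so we need a4 ≤ 6; but a4 = 8 > 6  ✘
#7 a4 = 8, a5 = 14; 8 < 14  ✔
#8 |14 − 10| = 4; 4 ≤ 4  ✔

Constraint 6 does not hold.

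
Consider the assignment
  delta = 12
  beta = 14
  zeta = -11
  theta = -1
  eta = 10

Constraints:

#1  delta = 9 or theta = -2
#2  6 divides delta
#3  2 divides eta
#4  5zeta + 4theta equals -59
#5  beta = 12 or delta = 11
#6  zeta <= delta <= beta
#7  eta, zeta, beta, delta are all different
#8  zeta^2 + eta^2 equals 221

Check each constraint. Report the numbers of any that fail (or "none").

#1 delta = 12 ≠ 9 and theta = -1 ≠ -2; both disjuncts false — violated.
#2 12 / 6 = 2, so 6 divides 12 — OK.
#3 10 / 2 = 5, so 2 divides 10 — OK.
#4 5zeta + 4theta = 5(-11) + 4(-1) = -59 — OK.
#5 beta = 14 ≠ 12 and delta = 12 ≠ 11; both disjuncts false — violated.
#6 values -11 <= 12 <= 14 — OK.
#7 values 10, -11, 14, 12 are pairwise distinct — OK.
#8 zeta^2 + eta^2 = (-11)^2 + 10^2 = 121 + 100 = 221 — OK.

Constraints 1 and 5 are violated.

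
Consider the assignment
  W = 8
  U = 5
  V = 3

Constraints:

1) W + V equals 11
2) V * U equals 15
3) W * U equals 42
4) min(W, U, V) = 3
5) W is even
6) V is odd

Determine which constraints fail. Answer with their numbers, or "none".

1) W + V = 8 + 3 = 11  true
2) V * U = 3 * 5 = 15  true
3) W * U = 8 * 5 = 40, not 42  false
4) min(8, 5, 3) = 3  true
5) W = 8 is even  true
6) V = 3 is odd  true

The assignment fails constraint 3.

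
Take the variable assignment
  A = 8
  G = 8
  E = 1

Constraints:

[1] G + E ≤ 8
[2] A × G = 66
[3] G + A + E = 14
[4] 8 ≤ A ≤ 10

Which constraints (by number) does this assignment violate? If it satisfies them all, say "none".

[1] G + E = 8 + 1 = 9; 9 > 8, bound 8 not met  ✘
[2] A × G = 8 × 8 = 64, not 66  ✘
[3] G + A + E = 8 + 8 + 1 = 17, not 14  ✘
[4] A = 8 lies in [8, 10]  ✔

Constraints 1, 2, and 3 are violated.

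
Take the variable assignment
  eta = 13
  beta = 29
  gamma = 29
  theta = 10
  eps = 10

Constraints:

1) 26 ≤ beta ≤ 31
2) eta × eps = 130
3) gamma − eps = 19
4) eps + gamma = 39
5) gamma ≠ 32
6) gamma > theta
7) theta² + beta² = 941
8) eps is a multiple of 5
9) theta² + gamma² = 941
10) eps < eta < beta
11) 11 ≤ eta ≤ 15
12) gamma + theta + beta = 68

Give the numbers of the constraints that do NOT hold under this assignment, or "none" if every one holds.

No violations.

1) beta = 29 lies in [26, 31] — OK.
2) eta × eps = 13 × 10 = 130 — OK.
3) gamma − eps = 29 − 10 = 19 — OK.
4) eps + gamma = 10 + 29 = 39 — OK.
5) gamma = 29, and 29 ≠ 32 — OK.
6) gamma = 29, theta = 10; 29 > 10 — OK.
7) theta² + beta² = 10² + 29² = 100 + 841 = 941 — OK.
8) 10 / 5 = 2, so 5 divides 10 — OK.
9) theta² + gamma² = 10² + 29² = 100 + 841 = 941 — OK.
10) values 10 < 13 < 29 — OK.
11) eta = 13 lies in [11, 15] — OK.
12) gamma + theta + beta = 29 + 10 + 29 = 68 — OK.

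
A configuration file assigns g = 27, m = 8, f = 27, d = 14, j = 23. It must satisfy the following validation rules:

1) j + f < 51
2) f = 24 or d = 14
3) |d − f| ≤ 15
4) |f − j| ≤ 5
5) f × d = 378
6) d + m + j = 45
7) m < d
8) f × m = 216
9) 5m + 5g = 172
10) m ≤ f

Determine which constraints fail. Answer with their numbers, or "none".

Constraint 9 does not hold.

1) j + f = 23 + 27 = 50; 50 < 51  yes
2) f = 27 ≠ 24, but d = 14 = 14 (second disjunct)  yes
3) |14 − 27| = 13; 13 ≤ 15  yes
4) |27 − 23| = 4; 4 ≤ 5  yes
5) f × d = 27 × 14 = 378  yes
6) d + m + j = 14 + 8 + 23 = 45  yes
7) m = 8, d = 14; 8 < 14  yes
8) f × m = 27 × 8 = 216  yes
9) 5m + 5g = 5(8) + 5(27) = 175, not 172  no
10) m = 8, f = 27; 8 ≤ 27  yes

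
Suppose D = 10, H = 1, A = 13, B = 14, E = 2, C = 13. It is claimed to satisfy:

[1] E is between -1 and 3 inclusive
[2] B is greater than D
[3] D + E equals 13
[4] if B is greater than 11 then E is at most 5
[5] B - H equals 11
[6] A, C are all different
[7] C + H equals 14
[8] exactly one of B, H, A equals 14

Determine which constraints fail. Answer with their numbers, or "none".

Violated: 3, 5, and 6.

[1] E = 2 lies in [-1, 3]  yes
[2] B = 14, D = 10; 14 > 10  yes
[3] D + E = 10 + 2 = 12, not 13  no
[4] B = 14 > 11, so we need E ≤ 5; E = 2 ≤ 5  yes
[5] B - H = 14 - 1 = 13, not 11  no
[6] A = C = 13, not all different  no
[7] C + H = 13 + 1 = 14  yes
[8] B=14, H=1, A=13; 1 of them equals 14  yes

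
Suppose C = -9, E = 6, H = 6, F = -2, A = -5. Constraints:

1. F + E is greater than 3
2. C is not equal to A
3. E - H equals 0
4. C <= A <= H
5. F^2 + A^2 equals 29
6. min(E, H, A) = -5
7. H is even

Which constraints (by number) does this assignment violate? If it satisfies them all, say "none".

1. F + E = -2 + 6 = 4; 4 > 3  holds
2. C = -9, A = -5; distinct  holds
3. E - H = 6 - 6 = 0  holds
4. values -9 <= -5 <= 6  holds
5. F^2 + A^2 = (-2)^2 + (-5)^2 = 4 + 25 = 29  holds
6. min(6, 6, -5) = -5  holds
7. H = 6 is even  holds

No violations.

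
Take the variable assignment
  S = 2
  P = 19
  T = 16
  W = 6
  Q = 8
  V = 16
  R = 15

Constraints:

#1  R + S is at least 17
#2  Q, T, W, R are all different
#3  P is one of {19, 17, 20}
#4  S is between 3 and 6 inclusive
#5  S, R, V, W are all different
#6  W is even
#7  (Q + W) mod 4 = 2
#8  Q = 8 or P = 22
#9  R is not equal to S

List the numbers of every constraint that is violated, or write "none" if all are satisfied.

#1 R + S = 15 + 2 = 17; 17 ≥ 17  true
#2 values 8, 16, 6, 15 are pairwise distinct  true
#3 P = 19 is in {19, 17, 20}  true
#4 S = 2 is outside [3, 6]  false
#5 values 2, 15, 16, 6 are pairwise distinct  true
#6 W = 6 is even  true
#7 Q + W = 14; 14 mod 4 = 2  true
#8 Q = 8 = 8 (first disjunct)  true
#9 R = 15, S = 2; distinct  true

No — constraint 4 is not satisfied.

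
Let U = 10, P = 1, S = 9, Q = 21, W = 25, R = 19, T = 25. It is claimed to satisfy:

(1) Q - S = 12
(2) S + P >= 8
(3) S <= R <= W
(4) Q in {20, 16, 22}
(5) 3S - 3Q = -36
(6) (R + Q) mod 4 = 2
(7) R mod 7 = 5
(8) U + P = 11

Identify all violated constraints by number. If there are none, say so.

(1) Q - S = 21 - 9 = 12 — holds.
(2) S + P = 9 + 1 = 10; 10 ≥ 8 — holds.
(3) values 9 <= 19 <= 25 — holds.
(4) Q = 21 is not in {20, 16, 22} — fails.
(5) 3S - 3Q = 3(9) - 3(21) = -36 — holds.
(6) R + Q = 40; 40 mod 4 = 0, not 2 — fails.
(7) 19 mod 7 = 5 — holds.
(8) U + P = 10 + 1 = 11 — holds.

Constraints 4, 6 are violated.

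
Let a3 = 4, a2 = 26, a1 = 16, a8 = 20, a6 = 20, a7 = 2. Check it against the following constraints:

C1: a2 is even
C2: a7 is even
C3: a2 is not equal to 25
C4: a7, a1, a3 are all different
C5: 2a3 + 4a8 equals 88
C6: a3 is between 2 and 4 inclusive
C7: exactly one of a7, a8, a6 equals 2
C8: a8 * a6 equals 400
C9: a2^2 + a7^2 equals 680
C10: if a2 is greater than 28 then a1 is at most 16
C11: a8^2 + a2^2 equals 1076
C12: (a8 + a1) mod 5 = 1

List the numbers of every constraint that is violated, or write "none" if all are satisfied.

C1: a2 = 26 is even — holds.
C2: a7 = 2 is even — holds.
C3: a2 = 26, and 26 ≠ 25 — holds.
C4: values 2, 16, 4 are pairwise distinct — holds.
C5: 2a3 + 4a8 = 2(4) + 4(20) = 88 — holds.
C6: a3 = 4 lies in [2, 4] — holds.
C7: a7=2, a8=20, a6=20; 1 of them equals 2 — holds.
C8: a8 * a6 = 20 * 20 = 400 — holds.
C9: a2^2 + a7^2 = 26^2 + 2^2 = 676 + 4 = 680 — holds.
C10: a2 = 26, not > 28; antecedent false, conditional vacuously true — holds.
C11: a8^2 + a2^2 = 20^2 + 26^2 = 400 + 676 = 1076 — holds.
C12: a8 + a1 = 36; 36 mod 5 = 1 — holds.

No violations.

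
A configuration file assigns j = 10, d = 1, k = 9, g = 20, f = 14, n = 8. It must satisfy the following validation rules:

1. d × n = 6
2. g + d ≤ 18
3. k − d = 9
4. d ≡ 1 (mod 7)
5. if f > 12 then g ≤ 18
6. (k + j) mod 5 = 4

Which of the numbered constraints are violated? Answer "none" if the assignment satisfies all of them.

Constraints 1, 2, 3, and 5 do not hold.

1. d × n = 1 × 8 = 8, not 6  ✗
2. g + d = 20 + 1 = 21; 21 > 18, bound 18 not met  ✗
3. k − d = 9 − 1 = 8, not 9  ✗
4. 1 mod 7 = 1  ✓
5. f = 14 > 12, so we need g ≤ 18; but g = 20 > 18  ✗
6. k + j = 19; 19 mod 5 = 4  ✓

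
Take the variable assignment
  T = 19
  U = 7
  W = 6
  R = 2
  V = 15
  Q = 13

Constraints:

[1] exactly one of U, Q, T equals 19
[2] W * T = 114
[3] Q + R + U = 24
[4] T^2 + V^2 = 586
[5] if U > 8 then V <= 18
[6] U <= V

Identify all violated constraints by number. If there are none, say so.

No — constraint 3 is not satisfied.

[1] U=7, Q=13, T=19; 1 of them equals 19 — holds.
[2] W * T = 6 * 19 = 114 — holds.
[3] Q + R + U = 13 + 2 + 7 = 22, not 24 — fails.
[4] T^2 + V^2 = 19^2 + 15^2 = 361 + 225 = 586 — holds.
[5] U = 7, not > 8; antecedent false, conditional vacuously true — holds.
[6] U = 7, V = 15; 7 ≤ 15 — holds.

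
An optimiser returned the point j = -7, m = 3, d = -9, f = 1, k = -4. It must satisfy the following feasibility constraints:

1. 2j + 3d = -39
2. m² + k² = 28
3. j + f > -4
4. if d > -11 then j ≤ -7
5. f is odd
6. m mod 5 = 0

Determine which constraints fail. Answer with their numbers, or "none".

The assignment fails constraints 1, 2, 3, 6.

1. 2j + 3d = 2(-7) + 3(-9) = -41, not -39  no
2. m² + k² = 3² + (-4)² = 9 + 16 = 25, not 28  no
3. j + f = -7 + 1 = -6; -6 ≤ -4, bound -4 not met  no
4. d = -9 > -11, so we need j ≤ -7; j = -7 ≤ -7  yes
5. f = 1 is odd  yes
6. 3 mod 5 = 3, not 0  no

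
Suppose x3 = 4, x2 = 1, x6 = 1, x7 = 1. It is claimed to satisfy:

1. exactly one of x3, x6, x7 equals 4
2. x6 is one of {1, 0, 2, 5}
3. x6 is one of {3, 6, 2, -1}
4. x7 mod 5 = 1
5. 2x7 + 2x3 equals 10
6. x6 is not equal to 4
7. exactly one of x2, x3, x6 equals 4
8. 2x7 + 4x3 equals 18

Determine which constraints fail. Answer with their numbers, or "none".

The assignment fails constraint 3.

1. x3=4, x6=1, x7=1; 1 of them equals 4 — satisfied.
2. x6 = 1 is in {1, 0, 2, 5} — satisfied.
3. x6 = 1 is not in {3, 6, 2, -1} — violated.
4. 1 mod 5 = 1 — satisfied.
5. 2x7 + 2x3 = 2(1) + 2(4) = 10 — satisfied.
6. x6 = 1, and 1 ≠ 4 — satisfied.
7. x2=1, x3=4, x6=1; 1 of them equals 4 — satisfied.
8. 2x7 + 4x3 = 2(1) + 4(4) = 18 — satisfied.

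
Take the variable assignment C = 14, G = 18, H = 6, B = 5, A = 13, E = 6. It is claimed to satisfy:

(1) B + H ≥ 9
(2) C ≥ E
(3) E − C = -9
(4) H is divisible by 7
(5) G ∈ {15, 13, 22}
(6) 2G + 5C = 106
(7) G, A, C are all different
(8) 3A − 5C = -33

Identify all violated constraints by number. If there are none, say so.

Violated: 3, 4, 5, 8.

(1) B + H = 5 + 6 = 11; 11 ≥ 9  OK
(2) C = 14, E = 6; 14 ≥ 6  OK
(3) E − C = 6 − 14 = -8, not -9  FAIL
(4) 6 = 7×0 + 6, so 7 does not divide 6  FAIL
(5) G = 18 is not in {15, 13, 22}  FAIL
(6) 2G + 5C = 2(18) + 5(14) = 106  OK
(7) values 18, 13, 14 are pairwise distinct  OK
(8) 3A − 5C = 3(13) − 5(14) = -31, not -33  FAIL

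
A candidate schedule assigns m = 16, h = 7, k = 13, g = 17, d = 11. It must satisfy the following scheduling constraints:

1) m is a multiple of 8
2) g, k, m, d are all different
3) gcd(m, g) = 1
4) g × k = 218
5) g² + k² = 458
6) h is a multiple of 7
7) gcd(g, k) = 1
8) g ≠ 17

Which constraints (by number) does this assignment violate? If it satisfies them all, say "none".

1) 16 / 8 = 2, so 8 divides 16  holds
2) values 17, 13, 16, 11 are pairwise distinct  holds
3) gcd(16, 17) = 1  holds
4) g × k = 17 × 13 = 221, not 218  fails
5) g² + k² = 17² + 13² = 289 + 169 = 458  holds
6) 7 / 7 = 1, so 7 divides 7  holds
7) gcd(17, 13) = 1  holds
8) g = 17, but 17 is required to differ  fails

Violated: 4 and 8.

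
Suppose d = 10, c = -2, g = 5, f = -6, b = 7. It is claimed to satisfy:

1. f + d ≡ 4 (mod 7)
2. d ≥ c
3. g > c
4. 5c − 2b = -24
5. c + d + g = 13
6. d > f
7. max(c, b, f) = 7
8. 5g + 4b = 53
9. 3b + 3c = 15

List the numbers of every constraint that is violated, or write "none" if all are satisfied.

1. f + d = 4; 4 mod 7 = 4  ✓
2. d = 10, c = -2; 10 ≥ -2  ✓
3. g = 5, c = -2; 5 > -2  ✓
4. 5c − 2b = 5(-2) − 2(7) = -24  ✓
5. c + d + g = -2 + 10 + 5 = 13  ✓
6. d = 10, f = -6; 10 > -6  ✓
7. max(-2, 7, -6) = 7  ✓
8. 5g + 4b = 5(5) + 4(7) = 53  ✓
9. 3b + 3c = 3(7) + 3(-2) = 15  ✓

All constraints are satisfied.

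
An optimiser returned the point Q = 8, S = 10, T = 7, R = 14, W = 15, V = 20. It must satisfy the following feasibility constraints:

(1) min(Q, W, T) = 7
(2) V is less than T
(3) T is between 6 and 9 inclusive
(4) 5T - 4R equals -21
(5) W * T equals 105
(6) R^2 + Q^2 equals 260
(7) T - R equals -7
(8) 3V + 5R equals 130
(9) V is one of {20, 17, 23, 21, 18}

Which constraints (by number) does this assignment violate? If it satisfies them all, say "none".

Constraint 2 does not hold.

(1) min(8, 15, 7) = 7  true
(2) V = 20, T = 7; 20 ≥ 7 (want <)  false
(3) T = 7 lies in [6, 9]  true
(4) 5T - 4R = 5(7) - 4(14) = -21  true
(5) W * T = 15 * 7 = 105  true
(6) R^2 + Q^2 = 14^2 + 8^2 = 196 + 64 = 260  true
(7) T - R = 7 - 14 = -7  true
(8) 3V + 5R = 3(20) + 5(14) = 130  true
(9) V = 20 is in {20, 17, 23, 21, 18}  true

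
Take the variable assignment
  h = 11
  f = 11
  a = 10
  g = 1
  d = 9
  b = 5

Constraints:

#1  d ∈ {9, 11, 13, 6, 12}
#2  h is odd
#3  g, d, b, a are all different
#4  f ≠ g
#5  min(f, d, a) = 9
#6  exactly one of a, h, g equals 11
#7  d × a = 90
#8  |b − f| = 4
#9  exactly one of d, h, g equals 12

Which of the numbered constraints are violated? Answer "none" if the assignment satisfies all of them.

No — constraints 8, 9 are not satisfied.

#1 d = 9 is in {9, 11, 13, 6, 12}  ✓
#2 h = 11 is odd  ✓
#3 values 1, 9, 5, 10 are pairwise distinct  ✓
#4 f = 11, g = 1; distinct  ✓
#5 min(11, 9, 10) = 9  ✓
#6 a=10, h=11, g=1; 1 of them equals 11  ✓
#7 d × a = 9 × 10 = 90  ✓
#8 |5 − 11| = 6, not 4  ✗
#9 d=9, h=11, g=1; 0 of them equal 12, not exactly one  ✗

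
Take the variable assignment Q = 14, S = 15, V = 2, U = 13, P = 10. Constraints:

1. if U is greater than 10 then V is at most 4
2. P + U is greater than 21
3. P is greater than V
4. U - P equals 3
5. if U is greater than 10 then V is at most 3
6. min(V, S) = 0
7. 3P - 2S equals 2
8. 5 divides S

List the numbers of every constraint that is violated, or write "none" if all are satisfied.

Constraints 6 and 7 do not hold.

1. U = 13 > 10, so we need V ≤ 4; V = 2 ≤ 4  true
2. P + U = 10 + 13 = 23; 23 > 21  true
3. P = 10, V = 2; 10 > 2  true
4. U - P = 13 - 10 = 3  true
5. U = 13 > 10, so we need V ≤ 3; V = 2 ≤ 3  true
6. min(2, 15) = 2, not 0  false
7. 3P - 2S = 3(10) - 2(15) = 0, not 2  false
8. 15 / 5 = 3, so 5 divides 15  true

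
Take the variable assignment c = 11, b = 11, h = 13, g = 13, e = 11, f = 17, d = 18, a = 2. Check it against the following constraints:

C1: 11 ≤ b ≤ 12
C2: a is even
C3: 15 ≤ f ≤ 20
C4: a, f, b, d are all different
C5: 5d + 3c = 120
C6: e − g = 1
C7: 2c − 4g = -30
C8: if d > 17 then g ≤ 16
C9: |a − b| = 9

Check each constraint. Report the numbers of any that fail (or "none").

C1: b = 11 lies in [11, 12] — OK.
C2: a = 2 is even — OK.
C3: f = 17 lies in [15, 20] — OK.
C4: values 2, 17, 11, 18 are pairwise distinct — OK.
C5: 5d + 3c = 5(18) + 3(11) = 123, not 120 — violated.
C6: e − g = 11 − 13 = -2, not 1 — violated.
C7: 2c − 4g = 2(11) − 4(13) = -30 — OK.
C8: d = 18 > 17, so we need g ≤ 16; g = 13 ≤ 16 — OK.
C9: |2 − 11| = 9 — OK.

Constraints 5, 6 are violated.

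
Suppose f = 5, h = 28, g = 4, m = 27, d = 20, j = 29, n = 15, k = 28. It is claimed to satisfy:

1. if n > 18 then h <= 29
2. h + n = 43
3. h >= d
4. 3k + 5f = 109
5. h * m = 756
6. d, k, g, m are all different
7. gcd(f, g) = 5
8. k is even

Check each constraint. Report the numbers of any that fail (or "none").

No — constraint 7 is not satisfied.

1. n = 15, not > 18; antecedent false, conditional vacuously true  yes
2. h + n = 28 + 15 = 43  yes
3. h = 28, d = 20; 28 ≥ 20  yes
4. 3k + 5f = 3(28) + 5(5) = 109  yes
5. h * m = 28 * 27 = 756  yes
6. values 20, 28, 4, 27 are pairwise distinct  yes
7. gcd(5, 4) = 1, not 5  no
8. k = 28 is even  yes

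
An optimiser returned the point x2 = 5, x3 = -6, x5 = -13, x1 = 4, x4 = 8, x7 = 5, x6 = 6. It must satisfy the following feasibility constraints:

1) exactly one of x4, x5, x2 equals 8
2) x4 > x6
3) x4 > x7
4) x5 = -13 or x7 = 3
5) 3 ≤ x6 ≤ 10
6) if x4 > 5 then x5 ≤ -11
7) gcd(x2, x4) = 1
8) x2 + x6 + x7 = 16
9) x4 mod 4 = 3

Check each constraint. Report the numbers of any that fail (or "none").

1) x4=8, x5=-13, x2=5; 1 of them equals 8 — OK.
2) x4 = 8, x6 = 6; 8 > 6 — OK.
3) x4 = 8, x7 = 5; 8 > 5 — OK.
4) x5 = -13 = -13 (first disjunct) — OK.
5) x6 = 6 lies in [3, 10] — OK.
6) x4 = 8 > 5, so we need x5 ≤ -11; x5 = -13 ≤ -11 — OK.
7) gcd(5, 8) = 1 — OK.
8) x2 + x6 + x7 = 5 + 6 + 5 = 16 — OK.
9) 8 mod 4 = 0, not 3 — violated.

Constraint 9 is violated.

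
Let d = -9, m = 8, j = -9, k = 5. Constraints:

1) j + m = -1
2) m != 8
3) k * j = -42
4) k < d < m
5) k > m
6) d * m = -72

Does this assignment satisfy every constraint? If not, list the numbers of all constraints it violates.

Violated: 2, 3, 4, 5.

1) j + m = -9 + 8 = -1  ✔
2) m = 8, but 8 is required to differ  ✘
3) k * j = 5 * (-9) = -45, not -42  ✘
4) values 5, -9, 8; k = 5 is not < d = -9  ✘
5) k = 5, m = 8; 5 ≤ 8 (want >)  ✘
6) d * m = -9 * 8 = -72  ✔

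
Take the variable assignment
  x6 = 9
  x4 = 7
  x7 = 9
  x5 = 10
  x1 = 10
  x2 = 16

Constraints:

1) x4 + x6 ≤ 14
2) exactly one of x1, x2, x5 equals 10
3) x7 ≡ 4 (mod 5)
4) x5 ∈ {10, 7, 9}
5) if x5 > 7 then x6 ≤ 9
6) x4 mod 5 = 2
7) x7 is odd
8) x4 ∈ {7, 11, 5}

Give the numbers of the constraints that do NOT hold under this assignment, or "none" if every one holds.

1) x4 + x6 = 7 + 9 = 16; 16 > 14, bound 14 not met — does not hold.
2) x1=10, x2=16, x5=10; 2 of them equal 10, not exactly one — does not hold.
3) 9 mod 5 = 4 — holds.
4) x5 = 10 is in {10, 7, 9} — holds.
5) x5 = 10 > 7, so we need x6 ≤ 9; x6 = 9 ≤ 9 — holds.
6) 7 mod 5 = 2 — holds.
7) x7 = 9 is odd — holds.
8) x4 = 7 is in {7, 11, 5} — holds.

The assignment fails constraints 1, 2.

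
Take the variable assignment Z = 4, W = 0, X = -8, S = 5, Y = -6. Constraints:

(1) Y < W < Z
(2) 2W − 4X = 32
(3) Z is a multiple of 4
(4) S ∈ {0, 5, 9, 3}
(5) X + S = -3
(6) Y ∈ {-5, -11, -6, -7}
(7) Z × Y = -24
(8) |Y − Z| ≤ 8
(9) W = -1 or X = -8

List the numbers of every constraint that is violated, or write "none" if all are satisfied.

The assignment fails constraint 8.

(1) values -6 < 0 < 4 — OK.
(2) 2W − 4X = 2(0) − 4(-8) = 32 — OK.
(3) 4 / 4 = 1, so 4 divides 4 — OK.
(4) S = 5 is in {0, 5, 9, 3} — OK.
(5) X + S = -8 + 5 = -3 — OK.
(6) Y = -6 is in {-5, -11, -6, -7} — OK.
(7) Z × Y = 4 × (-6) = -24 — OK.
(8) |-6 − 4| = 10; 10 > 8, exceeds bound 8 — violated.
(9) W = 0 ≠ -1, but X = -8 = -8 (second disjunct) — OK.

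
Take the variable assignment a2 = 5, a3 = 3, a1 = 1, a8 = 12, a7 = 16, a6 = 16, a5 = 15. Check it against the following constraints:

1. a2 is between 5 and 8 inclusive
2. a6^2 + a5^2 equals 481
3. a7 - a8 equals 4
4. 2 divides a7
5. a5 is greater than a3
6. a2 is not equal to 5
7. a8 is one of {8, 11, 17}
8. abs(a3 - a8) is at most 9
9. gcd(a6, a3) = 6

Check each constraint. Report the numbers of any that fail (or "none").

1. a2 = 5 lies in [5, 8] — OK.
2. a6^2 + a5^2 = 16^2 + 15^2 = 256 + 225 = 481 — OK.
3. a7 - a8 = 16 - 12 = 4 — OK.
4. 16 / 2 = 8, so 2 divides 16 — OK.
5. a5 = 15, a3 = 3; 15 > 3 — OK.
6. a2 = 5, but 5 is required to differ — violated.
7. a8 = 12 is not in {8, 11, 17} — violated.
8. abs(3 - 12) = 9; 9 ≤ 9 — OK.
9. gcd(16, 3) = 1, not 6 — violated.

Constraints 6, 7, and 9 are violated.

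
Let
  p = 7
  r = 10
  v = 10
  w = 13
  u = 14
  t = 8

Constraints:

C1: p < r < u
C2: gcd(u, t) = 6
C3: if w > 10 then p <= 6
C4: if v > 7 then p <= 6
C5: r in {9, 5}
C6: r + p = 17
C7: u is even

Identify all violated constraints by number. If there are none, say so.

C1: values 7 < 10 < 14  true
C2: gcd(14, 8) = 2, not 6  false
C3: w = 13 > 10, so we need p ≤ 6; but p = 7 > 6  false
C4: v = 10 > 7, so we need p ≤ 6; but p = 7 > 6  false
C5: r = 10 is not in {9, 5}  false
C6: r + p = 10 + 7 = 17  true
C7: u = 14 is even  true

Constraints 2, 3, 4, and 5 do not hold.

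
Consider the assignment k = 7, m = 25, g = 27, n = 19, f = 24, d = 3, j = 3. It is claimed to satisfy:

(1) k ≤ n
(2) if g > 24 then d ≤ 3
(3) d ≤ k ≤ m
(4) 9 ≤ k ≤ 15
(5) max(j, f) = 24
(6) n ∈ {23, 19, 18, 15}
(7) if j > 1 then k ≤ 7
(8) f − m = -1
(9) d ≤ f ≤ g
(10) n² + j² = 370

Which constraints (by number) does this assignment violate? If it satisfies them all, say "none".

The assignment fails constraint 4.

(1) k = 7, n = 19; 7 ≤ 19 — satisfied.
(2) g = 27 > 24, so we need d ≤ 3; d = 3 ≤ 3 — satisfied.
(3) values 3 ≤ 7 ≤ 25 — satisfied.
(4) k = 7 is outside [9, 15] — violated.
(5) max(3, 24) = 24 — satisfied.
(6) n = 19 is in {23, 19, 18, 15} — satisfied.
(7) j = 3 > 1, so we need k ≤ 7; k = 7 ≤ 7 — satisfied.
(8) f − m = 24 − 25 = -1 — satisfied.
(9) values 3 ≤ 24 ≤ 27 — satisfied.
(10) n² + j² = 19² + 3² = 361 + 9 = 370 — satisfied.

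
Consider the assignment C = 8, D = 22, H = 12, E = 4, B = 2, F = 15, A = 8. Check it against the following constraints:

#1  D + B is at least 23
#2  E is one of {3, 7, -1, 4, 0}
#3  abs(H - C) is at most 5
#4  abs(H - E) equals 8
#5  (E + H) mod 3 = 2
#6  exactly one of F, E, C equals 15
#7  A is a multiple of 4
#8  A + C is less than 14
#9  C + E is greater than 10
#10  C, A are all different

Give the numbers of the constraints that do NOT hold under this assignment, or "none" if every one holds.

#1 D + B = 22 + 2 = 24; 24 ≥ 23  holds
#2 E = 4 is in {3, 7, -1, 4, 0}  holds
#3 abs(12 - 8) = 4; 4 ≤ 5  holds
#4 abs(12 - 4) = 8  holds
#5 E + H = 16; 16 mod 3 = 1, not 2  fails
#6 F=15, E=4, C=8; 1 of them equals 15  holds
#7 8 / 4 = 2, so 4 divides 8  holds
#8 A + C = 8 + 8 = 16; 16 ≥ 14, bound 14 not met  fails
#9 C + E = 8 + 4 = 12; 12 > 10  holds
#10 C = A = 8, not all different  fails

The assignment fails constraints 5, 8, and 10.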